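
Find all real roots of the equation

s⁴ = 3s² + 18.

s = -2.4495 or s = 2.4495

Let u = s². The equation becomes u² - 3u - 18 = 0.
Factor: (u + 3)(u - 6) = 0, so u = -3 or u = 6.
s² = -3 < 0 has no real solution.
s² = 6 gives s = ±√(6) ≈ ±2.4495.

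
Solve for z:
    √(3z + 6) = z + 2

z = -2 or z = 1

Square both sides: 3z + 6 = (z + 2)².
Expand and rearrange: z² + z - 2 = 0.
Solving gives z = 1 or z = -2.
Check each candidate in the original equation:
  z = 1: √(9) = 3, while z + 2 = 3 — valid.
  z = -2: √(0) = 0, while z + 2 = 0 — valid.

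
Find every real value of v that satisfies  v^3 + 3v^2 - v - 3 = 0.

Possible rational roots are divisors of -3. Testing v = -1 gives 0, so (v + 1) is a factor.
Divide: v^3 + 3v^2 - v - 3 = (v + 1)(v^2 + 2v - 3).
Factor the quadratic: v = 1 or v = -3.

v = -3 or v = -1 or v = 1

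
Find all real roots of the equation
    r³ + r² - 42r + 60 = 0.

Possible rational roots are divisors of 60. Testing r = 5 gives 0, so (r - 5) is a factor.
Divide: r³ + r² - 42r + 60 = (r - 5)(r² + 6r - 12).
Apply the quadratic formula to r² + 6r - 12 = 0: r = (-6 ± √84)/2, i.e. r ≈ 1.5826 or r ≈ -7.5826.

r = -7.5826 or r = 1.5826 or r = 5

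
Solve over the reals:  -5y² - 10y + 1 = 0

y = -2.0954 or y = 0.0954

Discriminant: (-10)² − 4·(-5)·1 = 120.
Quadratic formula: y = (10 ± √120) / (-10).
So y = -√(30)/5 - 1 ≈ -2.0954 or y = -1 + √(30)/5 ≈ 0.0954.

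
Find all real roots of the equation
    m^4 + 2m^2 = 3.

m = -1 or m = 1

Let u = m^2. The equation becomes u^2 + 2u - 3 = 0.
Factor: (u - 1)(u + 3) = 0, so u = 1 or u = -3.
m^2 = 1 gives m = +/-1.
m^2 = -3 < 0 has no real solution.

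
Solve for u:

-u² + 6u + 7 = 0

u = -1 or u = 7

Factor: -1(u - 7)(u + 1) = 0.
So u = 7 or u = -1.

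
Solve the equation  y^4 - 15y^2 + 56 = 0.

Let u = y^2. The equation becomes u^2 - 15u + 56 = 0.
Factor: (u - 8)(u - 7) = 0, so u = 8 or u = 7.
y^2 = 8 gives y = +/-2*sqrt(2) ~= +/-2.8284.
y^2 = 7 gives y = +/-sqrt(7) ~= +/-2.6458.

y = -2.8284 or y = -2.6458 or y = 2.6458 or y = 2.8284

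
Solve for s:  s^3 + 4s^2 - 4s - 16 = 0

Possible rational roots are divisors of -16. Testing s = -2 gives 0, so (s + 2) is a factor.
Divide: s^3 + 4s^2 - 4s - 16 = (s + 2)(s^2 + 2s - 8).
Factor the quadratic: s = 2 or s = -4.

s = -4 or s = -2 or s = 2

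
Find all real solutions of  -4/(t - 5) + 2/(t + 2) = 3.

Multiply both sides by (t - 5)(t + 2):
-4(t + 2) + 2(t - 5) = 3(t - 5)(t + 2).
Expand and collect terms: 3t² - 7t - 12 = 0.
By the quadratic formula, t = (7 ± √193) / 6, so t ≈ 3.4821 or t ≈ -1.1487.
Neither value makes a denominator zero (t ≠ 5, t ≠ -2), so both are valid.

t = -1.1487 or t = 3.4821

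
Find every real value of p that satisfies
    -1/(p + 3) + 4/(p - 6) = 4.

Multiply both sides by (p + 3)(p - 6):
-(p - 6) + 4(p + 3) = 4(p + 3)(p - 6).
Expand and collect terms: 4p^2 - 15p - 90 = 0.
By the quadratic formula, p = (15 +/- sqrt(1665)) / 8, so p ~= 6.9756 or p ~= -3.2256.
Neither value makes a denominator zero (p != -3, p != 6), so both are valid.

p = -3.2256 or p = 6.9756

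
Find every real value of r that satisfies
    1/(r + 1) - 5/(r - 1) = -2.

Multiply both sides by (r + 1)(r - 1):
(r - 1) - 5(r + 1) = -2(r + 1)(r - 1).
Expand and collect terms: -2r^2 + 4r + 8 = 0.
By the quadratic formula, r = (-4 +/- sqrt(80)) / -4, so r ~= -1.2361 or r ~= 3.2361.
Neither value makes a denominator zero (r != -1, r != 1), so both are valid.

r = -1.2361 or r = 3.2361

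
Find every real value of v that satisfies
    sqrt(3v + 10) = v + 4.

Square both sides: 3v + 10 = (v + 4)^2.
Expand and rearrange: v^2 + 5v + 6 = 0.
Solving gives v = -2 or v = -3.
Check each candidate in the original equation:
  v = -2: sqrt(4) = 2, while v + 4 = 2 — valid.
  v = -3: sqrt(1) = 1, while v + 4 = 1 — valid.

v = -3 or v = -2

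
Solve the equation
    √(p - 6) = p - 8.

p = 10

Square both sides: p - 6 = (p - 8)².
Expand and rearrange: p² - 17p + 70 = 0.
Solving gives p = 10 or p = 7.
Check each candidate in the original equation:
  p = 10: √(4) = 2, while p - 8 = 2 — valid.
  p = 7: √(1) = 1, while p - 8 = -1 — extraneous.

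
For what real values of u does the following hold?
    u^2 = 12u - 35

Bring every term to one side: u^2 - 12u + 35 = 0.
Factor: (u - 5)(u - 7) = 0.
So u = 5 or u = 7.

u = 5 or u = 7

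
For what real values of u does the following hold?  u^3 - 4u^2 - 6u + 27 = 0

Possible rational roots are divisors of 27. Testing u = 3 gives 0, so (u - 3) is a factor.
Divide: u^3 - 4u^2 - 6u + 27 = (u - 3)(u^2 - u - 9).
Apply the quadratic formula to u^2 - u - 9 = 0: u = (1 +/- sqrt(37))/2, i.e. u ~= 3.5414 or u ~= -2.5414.

u = -2.5414 or u = 3 or u = 3.5414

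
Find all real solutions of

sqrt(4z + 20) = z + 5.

Square both sides: 4z + 20 = (z + 5)^2.
Expand and rearrange: z^2 + 6z + 5 = 0.
Solving gives z = -1 or z = -5.
Check each candidate in the original equation:
  z = -1: sqrt(16) = 4, while z + 5 = 4 — valid.
  z = -5: sqrt(0) = 0, while z + 5 = 0 — valid.

z = -5 or z = -1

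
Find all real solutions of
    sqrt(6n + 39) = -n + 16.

Square both sides: 6n + 39 = (-n + 16)^2.
Expand and rearrange: n^2 - 38n + 217 = 0.
Solving gives n = 31 or n = 7.
Check each candidate in the original equation:
  n = 31: sqrt(225) = 15, while -n + 16 = -15 — extraneous.
  n = 7: sqrt(81) = 9, while -n + 16 = 9 — valid.

n = 7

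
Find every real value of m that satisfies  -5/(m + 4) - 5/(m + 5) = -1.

Multiply both sides by (m + 4)(m + 5):
-5(m + 5) - 5(m + 4) = -(m + 4)(m + 5).
Expand and collect terms: -m^2 + m + 25 = 0.
By the quadratic formula, m = (-1 +/- sqrt(101)) / -2, so m ~= -4.5249 or m ~= 5.5249.
Neither value makes a denominator zero (m != -4, m != -5), so both are valid.

m = -4.5249 or m = 5.5249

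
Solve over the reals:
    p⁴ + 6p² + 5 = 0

Let u = p². The equation becomes u² + 6u + 5 = 0.
Factor: (u + 1)(u + 5) = 0, so u = -1 or u = -5.
p² = -1 < 0 has no real solution.
p² = -5 < 0 has no real solution.

No real solutions.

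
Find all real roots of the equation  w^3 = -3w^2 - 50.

Rearrange: w^3 + 3w^2 + 50 = 0.
Possible rational roots are divisors of 50. Testing w = -5 gives 0, so (w + 5) is a factor.
Divide: w^3 + 3w^2 + 50 = (w + 5)(w^2 - 2w + 10).
The quadratic w^2 - 2w + 10 has discriminant -36 < 0, so no further real roots.

w = -5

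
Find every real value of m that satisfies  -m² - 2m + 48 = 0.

m = -8 or m = 6

Factor: -1(m + 8)(m - 6) = 0.
So m = -8 or m = 6.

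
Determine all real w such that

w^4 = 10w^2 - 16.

w = -2.8284 or w = -1.4142 or w = 1.4142 or w = 2.8284

Let u = w^2. The equation becomes u^2 - 10u + 16 = 0.
Factor: (u - 2)(u - 8) = 0, so u = 2 or u = 8.
w^2 = 2 gives w = +/-sqrt(2) ~= +/-1.4142.
w^2 = 8 gives w = +/-2*sqrt(2) ~= +/-2.8284.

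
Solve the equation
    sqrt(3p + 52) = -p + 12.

p = 4

Square both sides: 3p + 52 = (-p + 12)^2.
Expand and rearrange: p^2 - 27p + 92 = 0.
Solving gives p = 23 or p = 4.
Check each candidate in the original equation:
  p = 23: sqrt(121) = 11, while -p + 12 = -11 — extraneous.
  p = 4: sqrt(64) = 8, while -p + 12 = 8 — valid.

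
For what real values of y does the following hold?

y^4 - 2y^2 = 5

Let u = y^2. The equation becomes u^2 - 2u - 5 = 0.
By the quadratic formula, u = 1 + sqrt(6) or u = 1 - sqrt(6).
y^2 = 1 + sqrt(6) gives y = +/-sqrt(1 + sqrt(6)) ~= +/-1.8573.
y^2 = 1 - sqrt(6) < 0 has no real solution.

y = -1.8573 or y = 1.8573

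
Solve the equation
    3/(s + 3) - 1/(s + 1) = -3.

Multiply both sides by (s + 3)(s + 1):
3(s + 1) - (s + 3) = -3(s + 3)(s + 1).
Expand and collect terms: -3s² - 14s - 9 = 0.
By the quadratic formula, s = (14 ± √88) / -6, so s ≈ -3.8968 or s ≈ -0.7699.
Neither value makes a denominator zero (s ≠ -3, s ≠ -1), so both are valid.

s = -3.8968 or s = -0.7699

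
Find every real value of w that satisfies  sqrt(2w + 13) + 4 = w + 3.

w = 6

Isolate the radical: sqrt(2w + 13) = w - 1.
Square both sides: 2w + 13 = (w - 1)^2.
Expand and rearrange: w^2 - 4w - 12 = 0.
Solving gives w = 6 or w = -2.
Check each candidate in the original equation:
  w = 6: sqrt(25) = 5, while w - 1 = 5 — valid.
  w = -2: sqrt(9) = 3, while w - 1 = -3 — extraneous.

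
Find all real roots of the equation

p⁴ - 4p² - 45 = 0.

p = -3 or p = 3

Let u = p². The equation becomes u² - 4u - 45 = 0.
Factor: (u - 9)(u + 5) = 0, so u = 9 or u = -5.
p² = 9 gives p = ±3.
p² = -5 < 0 has no real solution.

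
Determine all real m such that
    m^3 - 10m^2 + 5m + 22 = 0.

Possible rational roots are divisors of 22. Testing m = 2 gives 0, so (m - 2) is a factor.
Divide: m^3 - 10m^2 + 5m + 22 = (m - 2)(m^2 - 8m - 11).
Apply the quadratic formula to m^2 - 8m - 11 = 0: m = (8 +/- sqrt(108))/2, i.e. m ~= 9.1962 or m ~= -1.1962.

m = -1.1962 or m = 2 or m = 9.1962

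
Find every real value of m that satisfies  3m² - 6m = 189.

m = -7 or m = 9

Bring every term to one side: 3m² - 6m - 189 = 0.
Factor: 3(m - 9)(m + 7) = 0.
So m = 9 or m = -7.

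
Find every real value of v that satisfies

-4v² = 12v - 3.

Rearrange to standard form: -4v² - 12v + 3 = 0.
Discriminant: (-12)² − 4·(-4)·3 = 192.
Quadratic formula: v = (12 ± √192) / (-8).
So v = -√(3) - 3/2 ≈ -3.2321 or v = -3/2 + √(3) ≈ 0.2321.

v = -3.2321 or v = 0.2321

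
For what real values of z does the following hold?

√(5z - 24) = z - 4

z = 5 or z = 8

Square both sides: 5z - 24 = (z - 4)².
Expand and rearrange: z² - 13z + 40 = 0.
Solving gives z = 8 or z = 5.
Check each candidate in the original equation:
  z = 8: √(16) = 4, while z - 4 = 4 — valid.
  z = 5: √(1) = 1, while z - 4 = 1 — valid.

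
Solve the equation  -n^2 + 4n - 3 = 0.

n = 1 or n = 3

Factor: -1(n - 3)(n - 1) = 0.
So n = 3 or n = 1.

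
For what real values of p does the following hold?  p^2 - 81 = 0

p = -9 or p = 9

Factor: (p + 9)(p - 9) = 0.
So p = -9 or p = 9.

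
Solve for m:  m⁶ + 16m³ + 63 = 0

Let u = m³. The equation becomes u² + 16u + 63 = 0.
Factor: (u + 9)(u + 7) = 0, so u = -9 or u = -7.
m³ = -9 gives m = -∛(9) ≈ -2.0801.
m³ = -7 gives m = -∛(7) ≈ -1.9129.

m = -2.0801 or m = -1.9129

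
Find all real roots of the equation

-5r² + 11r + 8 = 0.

Discriminant: (11)² − 4·(-5)·8 = 281.
Quadratic formula: r = (-11 ± √281) / (-10).
So r = 11/10 - √(281)/10 ≈ -0.5763 or r = 11/10 + √(281)/10 ≈ 2.7763.

r = -0.5763 or r = 2.7763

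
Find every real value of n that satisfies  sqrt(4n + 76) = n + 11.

Square both sides: 4n + 76 = (n + 11)^2.
Expand and rearrange: n^2 + 18n + 45 = 0.
Solving gives n = -3 or n = -15.
Check each candidate in the original equation:
  n = -3: sqrt(64) = 8, while n + 11 = 8 — valid.
  n = -15: sqrt(16) = 4, while n + 11 = -4 — extraneous.

n = -3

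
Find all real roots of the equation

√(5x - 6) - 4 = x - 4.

Isolate the radical: √(5x - 6) = x.
Square both sides: 5x - 6 = (x)².
Expand and rearrange: x² - 5x + 6 = 0.
Solving gives x = 3 or x = 2.
Check each candidate in the original equation:
  x = 3: √(9) = 3, while x = 3 — valid.
  x = 2: √(4) = 2, while x = 2 — valid.

x = 2 or x = 3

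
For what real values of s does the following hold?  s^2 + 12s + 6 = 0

Discriminant: (12)^2 - 4*1*6 = 120.
Quadratic formula: s = (-12 +/- sqrt(120)) / 2.
So s = -6 + sqrt(30) ~= -0.5228 or s = -6 - sqrt(30) ~= -11.4772.

s = -11.4772 or s = -0.5228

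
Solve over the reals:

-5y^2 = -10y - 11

Rearrange to standard form: -5y^2 + 10y + 11 = 0.
Discriminant: (10)^2 - 4*(-5)*11 = 320.
Quadratic formula: y = (-10 +/- sqrt(320)) / (-10).
So y = 1 - 4*sqrt(5)/5 ~= -0.7889 or y = 1 + 4*sqrt(5)/5 ~= 2.7889.

y = -0.7889 or y = 2.7889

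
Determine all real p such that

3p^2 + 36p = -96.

Bring every term to one side: 3p^2 + 36p + 96 = 0.
Factor: 3(p + 4)(p + 8) = 0.
So p = -4 or p = -8.

p = -8 or p = -4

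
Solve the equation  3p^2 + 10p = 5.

p = -3.7749 or p = 0.4415

Rearrange to standard form: 3p^2 + 10p - 5 = 0.
Discriminant: (10)^2 - 4*3*(-5) = 160.
Quadratic formula: p = (-10 +/- sqrt(160)) / 6.
So p = -5/3 + 2*sqrt(10)/3 ~= 0.4415 or p = -2*sqrt(10)/3 - 5/3 ~= -3.7749.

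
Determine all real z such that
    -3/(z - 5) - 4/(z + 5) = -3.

Multiply both sides by (z - 5)(z + 5):
-3(z + 5) - 4(z - 5) = -3(z - 5)(z + 5).
Expand and collect terms: -3z^2 + 7z + 70 = 0.
By the quadratic formula, z = (-7 +/- sqrt(889)) / -6, so z ~= -3.8027 or z ~= 6.136.
Neither value makes a denominator zero (z != 5, z != -5), so both are valid.

z = -3.8027 or z = 6.136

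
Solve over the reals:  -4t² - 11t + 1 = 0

Discriminant: (-11)² − 4·(-4)·1 = 137.
Quadratic formula: t = (11 ± √137) / (-8).
So t = -√(137)/8 - 11/8 ≈ -2.8381 or t = -11/8 + √(137)/8 ≈ 0.0881.

t = -2.8381 or t = 0.0881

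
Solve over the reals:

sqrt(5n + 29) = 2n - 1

n = 4

Square both sides: 5n + 29 = (2n - 1)^2.
Expand and rearrange: 4n^2 - 9n - 28 = 0.
Solving gives n = 4 or n = -1.75.
Check each candidate in the original equation:
  n = 4: sqrt(49) = 7, while 2n - 1 = 7 — valid.
  n = -1.75: sqrt(20.25) = 4.5, while 2n - 1 = -4.5 — extraneous.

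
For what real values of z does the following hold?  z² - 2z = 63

Bring every term to one side: z² - 2z - 63 = 0.
Factor: (z + 7)(z - 9) = 0.
So z = -7 or z = 9.

z = -7 or z = 9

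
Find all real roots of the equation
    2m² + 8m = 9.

m = -4.9155 or m = 0.9155

Rearrange to standard form: 2m² + 8m - 9 = 0.
Discriminant: (8)² − 4·2·(-9) = 136.
Quadratic formula: m = (-8 ± √136) / 4.
So m = -2 + √(34)/2 ≈ 0.9155 or m = -√(34)/2 - 2 ≈ -4.9155.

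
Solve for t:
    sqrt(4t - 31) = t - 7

t = 8 or t = 10

Square both sides: 4t - 31 = (t - 7)^2.
Expand and rearrange: t^2 - 18t + 80 = 0.
Solving gives t = 10 or t = 8.
Check each candidate in the original equation:
  t = 10: sqrt(9) = 3, while t - 7 = 3 — valid.
  t = 8: sqrt(1) = 1, while t - 7 = 1 — valid.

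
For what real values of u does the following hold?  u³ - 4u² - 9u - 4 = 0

u = -1 or u = -0.7016 or u = 5.7016

Possible rational roots are divisors of -4. Testing u = -1 gives 0, so (u + 1) is a factor.
Divide: u³ - 4u² - 9u - 4 = (u + 1)(u² - 5u - 4).
Apply the quadratic formula to u² - 5u - 4 = 0: u = (5 ± √41)/2, i.e. u ≈ 5.7016 or u ≈ -0.7016.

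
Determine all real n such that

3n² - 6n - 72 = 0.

Factor: 3(n - 6)(n + 4) = 0.
So n = 6 or n = -4.

n = -4 or n = 6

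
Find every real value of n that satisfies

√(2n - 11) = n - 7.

n = 10

Square both sides: 2n - 11 = (n - 7)².
Expand and rearrange: n² - 16n + 60 = 0.
Solving gives n = 10 or n = 6.
Check each candidate in the original equation:
  n = 10: √(9) = 3, while n - 7 = 3 — valid.
  n = 6: √(1) = 1, while n - 7 = -1 — extraneous.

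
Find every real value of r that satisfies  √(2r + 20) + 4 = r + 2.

Isolate the radical: √(2r + 20) = r - 2.
Square both sides: 2r + 20 = (r - 2)².
Expand and rearrange: r² - 6r - 16 = 0.
Solving gives r = 8 or r = -2.
Check each candidate in the original equation:
  r = 8: √(36) = 6, while r - 2 = 6 — valid.
  r = -2: √(16) = 4, while r - 2 = -4 — extraneous.

r = 8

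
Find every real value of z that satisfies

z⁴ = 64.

Let u = z². The equation becomes u² - 64 = 0.
Factor: (u + 8)(u - 8) = 0, so u = -8 or u = 8.
z² = -8 < 0 has no real solution.
z² = 8 gives z = ±2·√(2) ≈ ±2.8284.

z = -2.8284 or z = 2.8284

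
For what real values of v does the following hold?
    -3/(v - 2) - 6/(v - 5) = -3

Multiply both sides by (v - 2)(v - 5):
-3(v - 5) - 6(v - 2) = -3(v - 2)(v - 5).
Expand and collect terms: -3v^2 + 30v - 57 = 0.
By the quadratic formula, v = (-30 +/- sqrt(216)) / -6, so v ~= 2.5505 or v ~= 7.4495.
Neither value makes a denominator zero (v != 2, v != 5), so both are valid.

v = 2.5505 or v = 7.4495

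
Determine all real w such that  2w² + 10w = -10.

w = -3.618 or w = -1.382

Rearrange to standard form: 2w² + 10w + 10 = 0.
Discriminant: (10)² − 4·2·10 = 20.
Quadratic formula: w = (-10 ± √20) / 4.
So w = -5/2 + √(5)/2 ≈ -1.382 or w = -5/2 - √(5)/2 ≈ -3.618.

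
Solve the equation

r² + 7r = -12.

r = -4 or r = -3

Bring every term to one side: r² + 7r + 12 = 0.
Factor: (r + 3)(r + 4) = 0.
So r = -3 or r = -4.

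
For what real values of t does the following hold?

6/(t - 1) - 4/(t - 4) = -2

Multiply both sides by (t - 1)(t - 4):
6(t - 4) - 4(t - 1) = -2(t - 1)(t - 4).
Expand and collect terms: -2t² + 8t + 12 = 0.
By the quadratic formula, t = (-8 ± √160) / -4, so t ≈ -1.1623 or t ≈ 5.1623.
Neither value makes a denominator zero (t ≠ 1, t ≠ 4), so both are valid.

t = -1.1623 or t = 5.1623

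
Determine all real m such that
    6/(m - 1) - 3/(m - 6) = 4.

m = 3 or m = 4.75

Multiply both sides by (m - 1)(m - 6):
6(m - 6) - 3(m - 1) = 4(m - 1)(m - 6).
Expand and collect terms: 4m² - 31m + 57 = 0.
Factor or apply the quadratic formula: m = 4.75 or m = 3.
Neither value makes a denominator zero (m ≠ 1, m ≠ 6), so both are valid.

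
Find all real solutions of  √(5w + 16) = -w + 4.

w = 0

Square both sides: 5w + 16 = (-w + 4)².
Expand and rearrange: w² - 13w = 0.
Solving gives w = 13 or w = 0.
Check each candidate in the original equation:
  w = 13: √(81) = 9, while -w + 4 = -9 — extraneous.
  w = 0: √(16) = 4, while -w + 4 = 4 — valid.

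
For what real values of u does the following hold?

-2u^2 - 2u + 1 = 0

u = -1.366 or u = 0.366

Discriminant: (-2)^2 - 4*(-2)*1 = 12.
Quadratic formula: u = (2 +/- sqrt(12)) / (-4).
So u = -sqrt(3)/2 - 1/2 ~= -1.366 or u = -1/2 + sqrt(3)/2 ~= 0.366.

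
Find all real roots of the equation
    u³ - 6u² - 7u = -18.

Rearrange: u³ - 6u² - 7u + 18 = 0.
Possible rational roots are divisors of 18. Testing u = -2 gives 0, so (u + 2) is a factor.
Divide: u³ - 6u² - 7u + 18 = (u + 2)(u² - 8u + 9).
Apply the quadratic formula to u² - 8u + 9 = 0: u = (8 ± √28)/2, i.e. u ≈ 6.6458 or u ≈ 1.3542.

u = -2 or u = 1.3542 or u = 6.6458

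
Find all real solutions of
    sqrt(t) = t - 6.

t = 9

Square both sides: t = (t - 6)^2.
Expand and rearrange: t^2 - 13t + 36 = 0.
Solving gives t = 9 or t = 4.
Check each candidate in the original equation:
  t = 9: sqrt(9) = 3, while t - 6 = 3 — valid.
  t = 4: sqrt(4) = 2, while t - 6 = -2 — extraneous.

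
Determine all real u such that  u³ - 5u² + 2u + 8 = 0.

Possible rational roots are divisors of 8. Testing u = 4 gives 0, so (u - 4) is a factor.
Divide: u³ - 5u² + 2u + 8 = (u - 4)(u² - u - 2).
Factor the quadratic: u = 2 or u = -1.

u = -1 or u = 2 or u = 4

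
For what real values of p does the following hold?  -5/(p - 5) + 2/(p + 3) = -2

Multiply both sides by (p - 5)(p + 3):
-5(p + 3) + 2(p - 5) = -2(p - 5)(p + 3).
Expand and collect terms: -2p^2 + 7p + 55 = 0.
By the quadratic formula, p = (-7 +/- sqrt(489)) / -4, so p ~= -3.7783 or p ~= 7.2783.
Neither value makes a denominator zero (p != 5, p != -3), so both are valid.

p = -3.7783 or p = 7.2783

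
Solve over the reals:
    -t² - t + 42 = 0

Factor: -1(t + 7)(t - 6) = 0.
So t = -7 or t = 6.

t = -7 or t = 6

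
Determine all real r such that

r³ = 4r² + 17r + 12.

Rearrange: r³ - 4r² - 17r - 12 = 0.
Possible rational roots are divisors of -12. Testing r = -1 gives 0, so (r + 1) is a factor.
Divide: r³ - 4r² - 17r - 12 = (r + 1)(r² - 5r - 12).
Apply the quadratic formula to r² - 5r - 12 = 0: r = (5 ± √73)/2, i.e. r ≈ 6.772 or r ≈ -1.772.

r = -1.772 or r = -1 or r = 6.772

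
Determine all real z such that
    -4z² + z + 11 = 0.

Discriminant: (1)² − 4·(-4)·11 = 177.
Quadratic formula: z = (-1 ± √177) / (-8).
So z = 1/8 - √(177)/8 ≈ -1.538 or z = 1/8 + √(177)/8 ≈ 1.788.

z = -1.538 or z = 1.788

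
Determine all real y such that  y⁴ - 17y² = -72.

y = -3 or y = -2.8284 or y = 2.8284 or y = 3

Let u = y². The equation becomes u² - 17u + 72 = 0.
Factor: (u - 8)(u - 9) = 0, so u = 8 or u = 9.
y² = 8 gives y = ±2·√(2) ≈ ±2.8284.
y² = 9 gives y = ±3.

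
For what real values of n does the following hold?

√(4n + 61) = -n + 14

Square both sides: 4n + 61 = (-n + 14)².
Expand and rearrange: n² - 32n + 135 = 0.
Solving gives n = 27 or n = 5.
Check each candidate in the original equation:
  n = 27: √(169) = 13, while -n + 14 = -13 — extraneous.
  n = 5: √(81) = 9, while -n + 14 = 9 — valid.

n = 5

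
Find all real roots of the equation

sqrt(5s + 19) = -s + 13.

s = 6

Square both sides: 5s + 19 = (-s + 13)^2.
Expand and rearrange: s^2 - 31s + 150 = 0.
Solving gives s = 25 or s = 6.
Check each candidate in the original equation:
  s = 25: sqrt(144) = 12, while -s + 13 = -12 — extraneous.
  s = 6: sqrt(49) = 7, while -s + 13 = 7 — valid.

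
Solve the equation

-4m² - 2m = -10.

m = -1.8508 or m = 1.3508

Rearrange to standard form: -4m² - 2m + 10 = 0.
Discriminant: (-2)² − 4·(-4)·10 = 164.
Quadratic formula: m = (2 ± √164) / (-8).
So m = -√(41)/4 - 1/4 ≈ -1.8508 or m = -1/4 + √(41)/4 ≈ 1.3508.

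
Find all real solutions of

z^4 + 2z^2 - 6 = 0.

Let u = z^2. The equation becomes u^2 + 2u - 6 = 0.
By the quadratic formula, u = -1 + sqrt(7) or u = -sqrt(7) - 1.
z^2 = -1 + sqrt(7) gives z = +/-sqrt(-1 + sqrt(7)) ~= +/-1.2829.
z^2 = -sqrt(7) - 1 < 0 has no real solution.

z = -1.2829 or z = 1.2829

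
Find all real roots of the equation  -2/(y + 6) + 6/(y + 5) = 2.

Multiply both sides by (y + 6)(y + 5):
-2(y + 5) + 6(y + 6) = 2(y + 6)(y + 5).
Expand and collect terms: 2y² + 18y + 34 = 0.
By the quadratic formula, y = (-18 ± √52) / 4, so y ≈ -2.6972 or y ≈ -6.3028.
Neither value makes a denominator zero (y ≠ -6, y ≠ -5), so both are valid.

y = -6.3028 or y = -2.6972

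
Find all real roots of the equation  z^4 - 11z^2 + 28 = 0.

Let u = z^2. The equation becomes u^2 - 11u + 28 = 0.
Factor: (u - 7)(u - 4) = 0, so u = 7 or u = 4.
z^2 = 7 gives z = +/-sqrt(7) ~= +/-2.6458.
z^2 = 4 gives z = +/-2.

z = -2.6458 or z = -2 or z = 2 or z = 2.6458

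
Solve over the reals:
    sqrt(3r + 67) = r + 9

Square both sides: 3r + 67 = (r + 9)^2.
Expand and rearrange: r^2 + 15r + 14 = 0.
Solving gives r = -1 or r = -14.
Check each candidate in the original equation:
  r = -1: sqrt(64) = 8, while r + 9 = 8 — valid.
  r = -14: sqrt(25) = 5, while r + 9 = -5 — extraneous.

r = -1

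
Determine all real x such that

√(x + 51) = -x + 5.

Square both sides: x + 51 = (-x + 5)².
Expand and rearrange: x² - 11x - 26 = 0.
Solving gives x = 13 or x = -2.
Check each candidate in the original equation:
  x = 13: √(64) = 8, while -x + 5 = -8 — extraneous.
  x = -2: √(49) = 7, while -x + 5 = 7 — valid.

x = -2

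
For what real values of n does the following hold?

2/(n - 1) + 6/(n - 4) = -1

n = -5 or n = 2

Multiply both sides by (n - 1)(n - 4):
2(n - 4) + 6(n - 1) = -(n - 1)(n - 4).
Expand and collect terms: -n² - 3n + 10 = 0.
Factor or apply the quadratic formula: n = -5 or n = 2.
Neither value makes a denominator zero (n ≠ 1, n ≠ 4), so both are valid.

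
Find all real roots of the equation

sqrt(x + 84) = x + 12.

Square both sides: x + 84 = (x + 12)^2.
Expand and rearrange: x^2 + 23x + 60 = 0.
Solving gives x = -3 or x = -20.
Check each candidate in the original equation:
  x = -3: sqrt(81) = 9, while x + 12 = 9 — valid.
  x = -20: sqrt(64) = 8, while x + 12 = -8 — extraneous.

x = -3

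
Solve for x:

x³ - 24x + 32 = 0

x = -5.4641 or x = 1.4641 or x = 4

Possible rational roots are divisors of 32. Testing x = 4 gives 0, so (x - 4) is a factor.
Divide: x³ - 24x + 32 = (x - 4)(x² + 4x - 8).
Apply the quadratic formula to x² + 4x - 8 = 0: x = (-4 ± √48)/2, i.e. x ≈ 1.4641 or x ≈ -5.4641.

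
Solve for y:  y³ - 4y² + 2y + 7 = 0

y = -1

Possible rational roots are divisors of 7. Testing y = -1 gives 0, so (y + 1) is a factor.
Divide: y³ - 4y² + 2y + 7 = (y + 1)(y² - 5y + 7).
The quadratic y² - 5y + 7 has discriminant -3 < 0, so no further real roots.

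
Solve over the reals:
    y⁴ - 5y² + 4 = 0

Let u = y². The equation becomes u² - 5u + 4 = 0.
Factor: (u - 1)(u - 4) = 0, so u = 1 or u = 4.
y² = 1 gives y = ±1.
y² = 4 gives y = ±2.

y = -2 or y = -1 or y = 1 or y = 2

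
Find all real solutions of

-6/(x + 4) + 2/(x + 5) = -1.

x = -5.3723 or x = 0.3723

Multiply both sides by (x + 4)(x + 5):
-6(x + 5) + 2(x + 4) = -(x + 4)(x + 5).
Expand and collect terms: -x^2 - 5x + 2 = 0.
By the quadratic formula, x = (5 +/- sqrt(33)) / -2, so x ~= -5.3723 or x ~= 0.3723.
Neither value makes a denominator zero (x != -4, x != -5), so both are valid.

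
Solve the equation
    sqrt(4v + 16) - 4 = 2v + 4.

v = -4 or v = -3

Isolate the radical: sqrt(4v + 16) = 2v + 8.
Square both sides: 4v + 16 = (2v + 8)^2.
Expand and rearrange: 4v^2 + 28v + 48 = 0.
Solving gives v = -3 or v = -4.
Check each candidate in the original equation:
  v = -3: sqrt(4) = 2, while 2v + 8 = 2 — valid.
  v = -4: sqrt(0) = 0, while 2v + 8 = 0 — valid.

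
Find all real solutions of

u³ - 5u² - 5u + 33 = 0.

Possible rational roots are divisors of 33. Testing u = 3 gives 0, so (u - 3) is a factor.
Divide: u³ - 5u² - 5u + 33 = (u - 3)(u² - 2u - 11).
Apply the quadratic formula to u² - 2u - 11 = 0: u = (2 ± √48)/2, i.e. u ≈ 4.4641 or u ≈ -2.4641.

u = -2.4641 or u = 3 or u = 4.4641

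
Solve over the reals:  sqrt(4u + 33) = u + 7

u = -2

Square both sides: 4u + 33 = (u + 7)^2.
Expand and rearrange: u^2 + 10u + 16 = 0.
Solving gives u = -2 or u = -8.
Check each candidate in the original equation:
  u = -2: sqrt(25) = 5, while u + 7 = 5 — valid.
  u = -8: sqrt(1) = 1, while u + 7 = -1 — extraneous.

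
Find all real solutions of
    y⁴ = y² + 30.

y = -2.4495 or y = 2.4495

Let u = y². The equation becomes u² - u - 30 = 0.
Factor: (u - 6)(u + 5) = 0, so u = 6 or u = -5.
y² = 6 gives y = ±√(6) ≈ ±2.4495.
y² = -5 < 0 has no real solution.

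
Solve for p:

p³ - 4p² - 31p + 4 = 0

p = -4 or p = 0.127 or p = 7.873

Possible rational roots are divisors of 4. Testing p = -4 gives 0, so (p + 4) is a factor.
Divide: p³ - 4p² - 31p + 4 = (p + 4)(p² - 8p + 1).
Apply the quadratic formula to p² - 8p + 1 = 0: p = (8 ± √60)/2, i.e. p ≈ 7.873 or p ≈ 0.127.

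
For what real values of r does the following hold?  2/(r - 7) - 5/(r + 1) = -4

r = 0.3517 or r = 6.3983

Multiply both sides by (r - 7)(r + 1):
2(r + 1) - 5(r - 7) = -4(r - 7)(r + 1).
Expand and collect terms: -4r² + 27r - 9 = 0.
By the quadratic formula, r = (-27 ± √585) / -8, so r ≈ 0.3517 or r ≈ 6.3983.
Neither value makes a denominator zero (r ≠ 7, r ≠ -1), so both are valid.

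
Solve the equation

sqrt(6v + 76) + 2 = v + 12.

Isolate the radical: sqrt(6v + 76) = v + 10.
Square both sides: 6v + 76 = (v + 10)^2.
Expand and rearrange: v^2 + 14v + 24 = 0.
Solving gives v = -2 or v = -12.
Check each candidate in the original equation:
  v = -2: sqrt(64) = 8, while v + 10 = 8 — valid.
  v = -12: sqrt(4) = 2, while v + 10 = -2 — extraneous.

v = -2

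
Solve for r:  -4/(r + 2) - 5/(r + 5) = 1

r = -12.899 or r = -3.101

Multiply both sides by (r + 2)(r + 5):
-4(r + 5) - 5(r + 2) = (r + 2)(r + 5).
Expand and collect terms: r² + 16r + 40 = 0.
By the quadratic formula, r = (-16 ± √96) / 2, so r ≈ -3.101 or r ≈ -12.899.
Neither value makes a denominator zero (r ≠ -2, r ≠ -5), so both are valid.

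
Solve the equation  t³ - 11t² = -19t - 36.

Rearrange: t³ - 11t² + 19t + 36 = 0.
Possible rational roots are divisors of 36. Testing t = 4 gives 0, so (t - 4) is a factor.
Divide: t³ - 11t² + 19t + 36 = (t - 4)(t² - 7t - 9).
Apply the quadratic formula to t² - 7t - 9 = 0: t = (7 ± √85)/2, i.e. t ≈ 8.1098 or t ≈ -1.1098.

t = -1.1098 or t = 4 or t = 8.1098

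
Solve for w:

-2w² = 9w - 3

w = -4.8117 or w = 0.3117

Rearrange to standard form: -2w² - 9w + 3 = 0.
Discriminant: (-9)² − 4·(-2)·3 = 105.
Quadratic formula: w = (9 ± √105) / (-4).
So w = -√(105)/4 - 9/4 ≈ -4.8117 or w = -9/4 + √(105)/4 ≈ 0.3117.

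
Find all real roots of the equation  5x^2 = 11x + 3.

Rearrange to standard form: 5x^2 - 11x - 3 = 0.
Discriminant: (-11)^2 - 4*5*(-3) = 181.
Quadratic formula: x = (11 +/- sqrt(181)) / 10.
So x = 11/10 + sqrt(181)/10 ~= 2.4454 or x = 11/10 - sqrt(181)/10 ~= -0.2454.

x = -0.2454 or x = 2.4454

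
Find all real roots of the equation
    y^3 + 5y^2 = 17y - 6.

Rearrange: y^3 + 5y^2 - 17y + 6 = 0.
Possible rational roots are divisors of 6. Testing y = 2 gives 0, so (y - 2) is a factor.
Divide: y^3 + 5y^2 - 17y + 6 = (y - 2)(y^2 + 7y - 3).
Apply the quadratic formula to y^2 + 7y - 3 = 0: y = (-7 +/- sqrt(61))/2, i.e. y ~= 0.4051 or y ~= -7.4051.

y = -7.4051 or y = 0.4051 or y = 2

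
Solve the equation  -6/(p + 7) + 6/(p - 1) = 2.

Multiply both sides by (p + 7)(p - 1):
-6(p - 1) + 6(p + 7) = 2(p + 7)(p - 1).
Expand and collect terms: 2p² + 12p - 62 = 0.
By the quadratic formula, p = (-12 ± √640) / 4, so p ≈ 3.3246 or p ≈ -9.3246.
Neither value makes a denominator zero (p ≠ -7, p ≠ 1), so both are valid.

p = -9.3246 or p = 3.3246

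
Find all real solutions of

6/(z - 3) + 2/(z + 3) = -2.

z = -4.6458 or z = 0.6458

Multiply both sides by (z - 3)(z + 3):
6(z + 3) + 2(z - 3) = -2(z - 3)(z + 3).
Expand and collect terms: -2z^2 - 8z + 6 = 0.
By the quadratic formula, z = (8 +/- sqrt(112)) / -4, so z ~= -4.6458 or z ~= 0.6458.
Neither value makes a denominator zero (z != 3, z != -3), so both are valid.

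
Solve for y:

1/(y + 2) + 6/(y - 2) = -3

Multiply both sides by (y + 2)(y - 2):
(y - 2) + 6(y + 2) = -3(y + 2)(y - 2).
Expand and collect terms: -3y^2 - 7y + 2 = 0.
By the quadratic formula, y = (7 +/- sqrt(73)) / -6, so y ~= -2.5907 or y ~= 0.2573.
Neither value makes a denominator zero (y != -2, y != 2), so both are valid.

y = -2.5907 or y = 0.2573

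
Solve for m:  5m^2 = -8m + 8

Rearrange to standard form: 5m^2 + 8m - 8 = 0.
Discriminant: (8)^2 - 4*5*(-8) = 224.
Quadratic formula: m = (-8 +/- sqrt(224)) / 10.
So m = -4/5 + 2*sqrt(14)/5 ~= 0.6967 or m = -2*sqrt(14)/5 - 4/5 ~= -2.2967.

m = -2.2967 or m = 0.6967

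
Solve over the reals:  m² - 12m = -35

m = 5 or m = 7

Bring every term to one side: m² - 12m + 35 = 0.
Factor: (m - 7)(m - 5) = 0.
So m = 7 or m = 5.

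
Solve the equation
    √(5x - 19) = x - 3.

x = 4 or x = 7

Square both sides: 5x - 19 = (x - 3)².
Expand and rearrange: x² - 11x + 28 = 0.
Solving gives x = 7 or x = 4.
Check each candidate in the original equation:
  x = 7: √(16) = 4, while x - 3 = 4 — valid.
  x = 4: √(1) = 1, while x - 3 = 1 — valid.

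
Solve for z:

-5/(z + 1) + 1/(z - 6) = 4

z = -2.2131 or z = 6.2131

Multiply both sides by (z + 1)(z - 6):
-5(z - 6) + (z + 1) = 4(z + 1)(z - 6).
Expand and collect terms: 4z² - 16z - 55 = 0.
By the quadratic formula, z = (16 ± √1136) / 8, so z ≈ 6.2131 or z ≈ -2.2131.
Neither value makes a denominator zero (z ≠ -1, z ≠ 6), so both are valid.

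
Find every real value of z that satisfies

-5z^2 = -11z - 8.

z = -0.5763 or z = 2.7763

Rearrange to standard form: -5z^2 + 11z + 8 = 0.
Discriminant: (11)^2 - 4*(-5)*8 = 281.
Quadratic formula: z = (-11 +/- sqrt(281)) / (-10).
So z = 11/10 - sqrt(281)/10 ~= -0.5763 or z = 11/10 + sqrt(281)/10 ~= 2.7763.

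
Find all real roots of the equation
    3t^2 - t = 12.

Rearrange to standard form: 3t^2 - t - 12 = 0.
Discriminant: (-1)^2 - 4*3*(-12) = 145.
Quadratic formula: t = (1 +/- sqrt(145)) / 6.
So t = 1/6 + sqrt(145)/6 ~= 2.1736 or t = 1/6 - sqrt(145)/6 ~= -1.8403.

t = -1.8403 or t = 2.1736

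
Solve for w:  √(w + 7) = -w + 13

w = 9

Square both sides: w + 7 = (-w + 13)².
Expand and rearrange: w² - 27w + 162 = 0.
Solving gives w = 18 or w = 9.
Check each candidate in the original equation:
  w = 18: √(25) = 5, while -w + 13 = -5 — extraneous.
  w = 9: √(16) = 4, while -w + 13 = 4 — valid.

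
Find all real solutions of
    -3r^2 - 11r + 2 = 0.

Discriminant: (-11)^2 - 4*(-3)*2 = 145.
Quadratic formula: r = (11 +/- sqrt(145)) / (-6).
So r = -sqrt(145)/6 - 11/6 ~= -3.8403 or r = -11/6 + sqrt(145)/6 ~= 0.1736.

r = -3.8403 or r = 0.1736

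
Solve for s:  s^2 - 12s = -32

s = 4 or s = 8

Bring every term to one side: s^2 - 12s + 32 = 0.
Factor: (s - 4)(s - 8) = 0.
So s = 4 or s = 8.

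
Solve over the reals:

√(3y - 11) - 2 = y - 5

Isolate the radical: √(3y - 11) = y - 3.
Square both sides: 3y - 11 = (y - 3)².
Expand and rearrange: y² - 9y + 20 = 0.
Solving gives y = 5 or y = 4.
Check each candidate in the original equation:
  y = 5: √(4) = 2, while y - 3 = 2 — valid.
  y = 4: √(1) = 1, while y - 3 = 1 — valid.

y = 4 or y = 5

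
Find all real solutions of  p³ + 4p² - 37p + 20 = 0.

Possible rational roots are divisors of 20. Testing p = 4 gives 0, so (p - 4) is a factor.
Divide: p³ + 4p² - 37p + 20 = (p - 4)(p² + 8p - 5).
Apply the quadratic formula to p² + 8p - 5 = 0: p = (-8 ± √84)/2, i.e. p ≈ 0.5826 or p ≈ -8.5826.

p = -8.5826 or p = 0.5826 or p = 4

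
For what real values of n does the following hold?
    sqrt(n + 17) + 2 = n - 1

n = 8

Isolate the radical: sqrt(n + 17) = n - 3.
Square both sides: n + 17 = (n - 3)^2.
Expand and rearrange: n^2 - 7n - 8 = 0.
Solving gives n = 8 or n = -1.
Check each candidate in the original equation:
  n = 8: sqrt(25) = 5, while n - 3 = 5 — valid.
  n = -1: sqrt(16) = 4, while n - 3 = -4 — extraneous.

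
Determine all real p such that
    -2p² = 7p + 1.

Rearrange to standard form: -2p² - 7p - 1 = 0.
Discriminant: (-7)² − 4·(-2)·(-1) = 41.
Quadratic formula: p = (7 ± √41) / (-4).
So p = -7/4 - √(41)/4 ≈ -3.3508 or p = -7/4 + √(41)/4 ≈ -0.1492.

p = -3.3508 or p = -0.1492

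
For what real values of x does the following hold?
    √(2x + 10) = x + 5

Square both sides: 2x + 10 = (x + 5)².
Expand and rearrange: x² + 8x + 15 = 0.
Solving gives x = -3 or x = -5.
Check each candidate in the original equation:
  x = -3: √(4) = 2, while x + 5 = 2 — valid.
  x = -5: √(0) = 0, while x + 5 = 0 — valid.

x = -5 or x = -3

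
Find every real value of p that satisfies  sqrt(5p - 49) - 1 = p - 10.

Isolate the radical: sqrt(5p - 49) = p - 9.
Square both sides: 5p - 49 = (p - 9)^2.
Expand and rearrange: p^2 - 23p + 130 = 0.
Solving gives p = 13 or p = 10.
Check each candidate in the original equation:
  p = 13: sqrt(16) = 4, while p - 9 = 4 — valid.
  p = 10: sqrt(1) = 1, while p - 9 = 1 — valid.

p = 10 or p = 13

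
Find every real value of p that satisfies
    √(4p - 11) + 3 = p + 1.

p = 3 or p = 5

Isolate the radical: √(4p - 11) = p - 2.
Square both sides: 4p - 11 = (p - 2)².
Expand and rearrange: p² - 8p + 15 = 0.
Solving gives p = 5 or p = 3.
Check each candidate in the original equation:
  p = 5: √(9) = 3, while p - 2 = 3 — valid.
  p = 3: √(1) = 1, while p - 2 = 1 — valid.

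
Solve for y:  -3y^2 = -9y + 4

Rearrange to standard form: -3y^2 + 9y - 4 = 0.
Discriminant: (9)^2 - 4*(-3)*(-4) = 33.
Quadratic formula: y = (-9 +/- sqrt(33)) / (-6).
So y = 3/2 - sqrt(33)/6 ~= 0.5426 or y = sqrt(33)/6 + 3/2 ~= 2.4574.

y = 0.5426 or y = 2.4574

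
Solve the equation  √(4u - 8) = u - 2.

u = 2 or u = 6

Square both sides: 4u - 8 = (u - 2)².
Expand and rearrange: u² - 8u + 12 = 0.
Solving gives u = 6 or u = 2.
Check each candidate in the original equation:
  u = 6: √(16) = 4, while u - 2 = 4 — valid.
  u = 2: √(0) = 0, while u - 2 = 0 — valid.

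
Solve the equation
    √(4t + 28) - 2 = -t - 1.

t = -3

Isolate the radical: √(4t + 28) = -t + 1.
Square both sides: 4t + 28 = (-t + 1)².
Expand and rearrange: t² - 6t - 27 = 0.
Solving gives t = 9 or t = -3.
Check each candidate in the original equation:
  t = 9: √(64) = 8, while -t + 1 = -8 — extraneous.
  t = -3: √(16) = 4, while -t + 1 = 4 — valid.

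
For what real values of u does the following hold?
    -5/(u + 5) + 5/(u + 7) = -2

Multiply both sides by (u + 5)(u + 7):
-5(u + 7) + 5(u + 5) = -2(u + 5)(u + 7).
Expand and collect terms: -2u^2 - 24u - 60 = 0.
By the quadratic formula, u = (24 +/- sqrt(96)) / -4, so u ~= -8.4495 or u ~= -3.5505.
Neither value makes a denominator zero (u != -5, u != -7), so both are valid.

u = -8.4495 or u = -3.5505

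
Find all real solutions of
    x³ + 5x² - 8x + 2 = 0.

x = -6.3166 or x = 0.3166 or x = 1

Possible rational roots are divisors of 2. Testing x = 1 gives 0, so (x - 1) is a factor.
Divide: x³ + 5x² - 8x + 2 = (x - 1)(x² + 6x - 2).
Apply the quadratic formula to x² + 6x - 2 = 0: x = (-6 ± √44)/2, i.e. x ≈ 0.3166 or x ≈ -6.3166.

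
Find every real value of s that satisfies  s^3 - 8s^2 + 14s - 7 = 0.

s = 1 or s = 1.2087 or s = 5.7913

Possible rational roots are divisors of -7. Testing s = 1 gives 0, so (s - 1) is a factor.
Divide: s^3 - 8s^2 + 14s - 7 = (s - 1)(s^2 - 7s + 7).
Apply the quadratic formula to s^2 - 7s + 7 = 0: s = (7 +/- sqrt(21))/2, i.e. s ~= 5.7913 or s ~= 1.2087.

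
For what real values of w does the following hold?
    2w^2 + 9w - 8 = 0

w = -5.2604 or w = 0.7604

Discriminant: (9)^2 - 4*2*(-8) = 145.
Quadratic formula: w = (-9 +/- sqrt(145)) / 4.
So w = -9/4 + sqrt(145)/4 ~= 0.7604 or w = -sqrt(145)/4 - 9/4 ~= -5.2604.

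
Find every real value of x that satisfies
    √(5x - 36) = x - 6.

x = 8 or x = 9

Square both sides: 5x - 36 = (x - 6)².
Expand and rearrange: x² - 17x + 72 = 0.
Solving gives x = 9 or x = 8.
Check each candidate in the original equation:
  x = 9: √(9) = 3, while x - 6 = 3 — valid.
  x = 8: √(4) = 2, while x - 6 = 2 — valid.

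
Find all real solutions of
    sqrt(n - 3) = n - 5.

n = 7

Square both sides: n - 3 = (n - 5)^2.
Expand and rearrange: n^2 - 11n + 28 = 0.
Solving gives n = 7 or n = 4.
Check each candidate in the original equation:
  n = 7: sqrt(4) = 2, while n - 5 = 2 — valid.
  n = 4: sqrt(1) = 1, while n - 5 = -1 — extraneous.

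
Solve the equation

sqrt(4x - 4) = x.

Square both sides: 4x - 4 = (x)^2.
Expand and rearrange: x^2 - 4x + 4 = 0.
This gives the repeated root x = 2.
Check in the original equation:
  x = 2: sqrt(4) = 2, while x = 2 — valid.

x = 2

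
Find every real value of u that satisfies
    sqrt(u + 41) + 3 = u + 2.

u = 8

Isolate the radical: sqrt(u + 41) = u - 1.
Square both sides: u + 41 = (u - 1)^2.
Expand and rearrange: u^2 - 3u - 40 = 0.
Solving gives u = 8 or u = -5.
Check each candidate in the original equation:
  u = 8: sqrt(49) = 7, while u - 1 = 7 — valid.
  u = -5: sqrt(36) = 6, while u - 1 = -6 — extraneous.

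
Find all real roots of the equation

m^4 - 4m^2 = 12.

m = -2.4495 or m = 2.4495

Let u = m^2. The equation becomes u^2 - 4u - 12 = 0.
Factor: (u + 2)(u - 6) = 0, so u = -2 or u = 6.
m^2 = -2 < 0 has no real solution.
m^2 = 6 gives m = +/-sqrt(6) ~= +/-2.4495.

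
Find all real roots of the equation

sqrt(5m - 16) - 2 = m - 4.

Isolate the radical: sqrt(5m - 16) = m - 2.
Square both sides: 5m - 16 = (m - 2)^2.
Expand and rearrange: m^2 - 9m + 20 = 0.
Solving gives m = 5 or m = 4.
Check each candidate in the original equation:
  m = 5: sqrt(9) = 3, while m - 2 = 3 — valid.
  m = 4: sqrt(4) = 2, while m - 2 = 2 — valid.

m = 4 or m = 5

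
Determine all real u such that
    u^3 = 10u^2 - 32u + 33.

Rearrange: u^3 - 10u^2 + 32u - 33 = 0.
Possible rational roots are divisors of -33. Testing u = 3 gives 0, so (u - 3) is a factor.
Divide: u^3 - 10u^2 + 32u - 33 = (u - 3)(u^2 - 7u + 11).
Apply the quadratic formula to u^2 - 7u + 11 = 0: u = (7 +/- sqrt(5))/2, i.e. u ~= 4.618 or u ~= 2.382.

u = 2.382 or u = 3 or u = 4.618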